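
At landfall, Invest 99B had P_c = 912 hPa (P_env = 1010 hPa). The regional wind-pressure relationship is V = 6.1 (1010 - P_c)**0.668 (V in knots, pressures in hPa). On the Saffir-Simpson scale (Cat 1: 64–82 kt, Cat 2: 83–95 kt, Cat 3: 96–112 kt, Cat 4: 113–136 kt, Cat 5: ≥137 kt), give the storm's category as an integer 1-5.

4

ΔP = 1010 − 912 = 98 hPa.
V ≈ 6.1 × 98^0.668 = 6.1 × 21.39 ≈ 130 kt.
130 kt falls in the Category 4 band.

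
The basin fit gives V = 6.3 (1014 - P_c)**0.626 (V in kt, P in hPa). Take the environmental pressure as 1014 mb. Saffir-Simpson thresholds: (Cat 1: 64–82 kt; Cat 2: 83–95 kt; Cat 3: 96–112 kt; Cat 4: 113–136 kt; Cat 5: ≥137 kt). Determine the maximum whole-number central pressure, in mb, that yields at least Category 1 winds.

973 mb

Category 1 begins at V = 64 kt.
Required ΔP = (64/6.3)^(1/0.626) = 10.159^1.597 ≈ 40.59 mb.
P_c ≤ 1014 − 40.59 = 973.41, so the highest integer P_c is 973 mb.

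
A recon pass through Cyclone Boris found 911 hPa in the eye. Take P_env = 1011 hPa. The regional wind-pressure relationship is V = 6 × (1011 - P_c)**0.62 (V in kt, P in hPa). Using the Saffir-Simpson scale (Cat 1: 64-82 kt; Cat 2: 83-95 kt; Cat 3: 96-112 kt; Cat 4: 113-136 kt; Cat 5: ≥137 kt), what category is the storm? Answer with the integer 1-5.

3

ΔP = 1011 − 911 = 100 hPa.
V ≈ 6 × 100^0.62 = 6 × 17.38 ≈ 104 kt.
104 kt falls in the Category 3 band.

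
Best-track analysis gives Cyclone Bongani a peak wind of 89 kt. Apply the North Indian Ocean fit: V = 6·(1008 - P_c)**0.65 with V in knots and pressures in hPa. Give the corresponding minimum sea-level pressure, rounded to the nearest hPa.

ΔP = (V / 6)^(1/0.65) = (89/6)^1.538.
89/6 = 14.833; 14.833^1.538 ≈ 63.37 hPa.
P_c = 1008 − 63.37 = 944.63 ≈ 945 hPa.

945 hPa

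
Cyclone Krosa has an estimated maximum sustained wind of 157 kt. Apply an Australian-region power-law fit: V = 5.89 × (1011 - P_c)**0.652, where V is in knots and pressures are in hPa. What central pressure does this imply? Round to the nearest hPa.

ΔP = (V / 5.89)^(1/0.652) = (157/5.89)^1.534.
157/5.89 = 26.655; 26.655^1.534 ≈ 153.74 hPa.
P_c = 1011 − 153.74 = 857.26 ≈ 857 hPa.

857 hPa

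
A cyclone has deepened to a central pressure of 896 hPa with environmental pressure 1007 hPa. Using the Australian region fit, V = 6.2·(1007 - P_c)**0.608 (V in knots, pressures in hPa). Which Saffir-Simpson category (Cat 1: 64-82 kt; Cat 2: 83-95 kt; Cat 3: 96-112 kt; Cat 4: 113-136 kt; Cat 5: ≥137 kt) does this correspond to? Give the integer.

3

ΔP = 1007 − 896 = 111 hPa.
V ≈ 6.2 × 111^0.608 = 6.2 × 17.52 ≈ 109 kt.
109 kt falls in the Category 3 band.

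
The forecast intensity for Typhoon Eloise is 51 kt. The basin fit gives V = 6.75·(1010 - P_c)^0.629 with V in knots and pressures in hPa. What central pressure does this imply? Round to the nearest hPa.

ΔP = (V / 6.75)^(1/0.629) = (51/6.75)^1.590.
51/6.75 = 7.556; 7.556^1.590 ≈ 24.91 hPa.
P_c = 1010 − 24.91 = 985.09 ≈ 985 hPa.

985 hPa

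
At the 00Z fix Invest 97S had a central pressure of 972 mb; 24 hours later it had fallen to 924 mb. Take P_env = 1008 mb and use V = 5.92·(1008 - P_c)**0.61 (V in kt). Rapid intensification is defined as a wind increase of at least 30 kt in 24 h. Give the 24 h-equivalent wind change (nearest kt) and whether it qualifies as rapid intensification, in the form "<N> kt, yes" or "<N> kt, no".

V₁: ΔP = 36, V ≈ 5.92 × 36^0.61 ≈ 52.68 kt.
V₂: ΔP = 84, V ≈ 5.92 × 84^0.61 ≈ 88.33 kt.
ΔV over 24 h = 35.65 kt → 24 h equivalent = 35.65 × 24/24 ≈ 35.65 kt.
36 kt ≥ 30 kt ⇒ rapid intensification.

36 kt, yes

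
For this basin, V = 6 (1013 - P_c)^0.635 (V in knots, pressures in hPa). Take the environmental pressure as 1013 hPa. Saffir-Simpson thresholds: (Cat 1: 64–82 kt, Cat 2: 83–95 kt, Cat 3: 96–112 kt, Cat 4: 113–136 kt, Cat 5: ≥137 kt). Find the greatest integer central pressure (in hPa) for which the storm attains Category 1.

Category 1 begins at V = 64 kt.
Required ΔP = (64/6)^(1/0.635) = 10.667^1.575 ≈ 41.59 hPa.
P_c ≤ 1013 − 41.59 = 971.41, so the highest integer P_c is 971 hPa.

971 hPa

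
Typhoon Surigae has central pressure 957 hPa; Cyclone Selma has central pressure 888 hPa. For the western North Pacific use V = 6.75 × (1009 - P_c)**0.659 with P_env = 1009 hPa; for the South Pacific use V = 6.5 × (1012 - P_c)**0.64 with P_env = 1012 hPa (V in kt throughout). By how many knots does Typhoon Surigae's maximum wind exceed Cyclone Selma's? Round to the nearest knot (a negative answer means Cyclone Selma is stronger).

-51 kt

Typhoon Surigae: ΔP = 52; V ≈ 6.75 × 52^0.659 ≈ 91.23 kt.
Cyclone Selma: ΔP = 124; V ≈ 6.5 × 124^0.64 ≈ 142.14 kt.
Difference ≈ 91.23 − 142.14 = -50.91 → -51 kt.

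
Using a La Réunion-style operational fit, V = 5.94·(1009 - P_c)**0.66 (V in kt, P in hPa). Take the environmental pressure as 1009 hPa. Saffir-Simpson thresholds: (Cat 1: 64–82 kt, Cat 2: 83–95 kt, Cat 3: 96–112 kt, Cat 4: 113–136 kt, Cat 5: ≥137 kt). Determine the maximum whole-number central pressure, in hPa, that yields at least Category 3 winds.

941 hPa

Category 3 begins at V = 96 kt.
Required ΔP = (96/5.94)^(1/0.66) = 16.162^1.515 ≈ 67.77 hPa.
P_c ≤ 1009 − 67.77 = 941.23, so the highest integer P_c is 941 hPa.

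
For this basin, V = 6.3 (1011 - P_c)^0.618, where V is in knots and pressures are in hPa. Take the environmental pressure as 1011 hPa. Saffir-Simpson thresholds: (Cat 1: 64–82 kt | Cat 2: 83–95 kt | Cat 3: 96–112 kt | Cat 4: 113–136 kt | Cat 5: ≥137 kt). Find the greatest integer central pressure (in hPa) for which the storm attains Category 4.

Category 4 begins at V = 113 kt.
Required ΔP = (113/6.3)^(1/0.618) = 17.937^1.618 ≈ 106.83 hPa.
P_c ≤ 1011 − 106.83 = 904.17, so the highest integer P_c is 904 hPa.

904 hPa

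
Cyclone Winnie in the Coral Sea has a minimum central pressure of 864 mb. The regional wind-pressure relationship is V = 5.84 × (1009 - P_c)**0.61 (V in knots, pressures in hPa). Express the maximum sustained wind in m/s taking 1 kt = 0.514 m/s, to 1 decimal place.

ΔP = 1009 − 864 = 145 mb.
V ≈ 5.84 × 145^0.61 = 5.84 × 20.818 ≈ 121.576 kt.
121.576 × 0.514 ≈ 62.49 m/s → 62.5 m/s.

62.5 m/s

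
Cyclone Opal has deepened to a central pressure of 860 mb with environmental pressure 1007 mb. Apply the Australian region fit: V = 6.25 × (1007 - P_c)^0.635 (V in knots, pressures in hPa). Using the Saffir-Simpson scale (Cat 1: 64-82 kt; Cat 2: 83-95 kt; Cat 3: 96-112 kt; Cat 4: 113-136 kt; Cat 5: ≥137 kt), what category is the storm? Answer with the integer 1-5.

5

ΔP = 1007 − 860 = 147 mb.
V ≈ 6.25 × 147^0.635 = 6.25 × 23.78 ≈ 149 kt.
149 kt falls in the Category 5 band.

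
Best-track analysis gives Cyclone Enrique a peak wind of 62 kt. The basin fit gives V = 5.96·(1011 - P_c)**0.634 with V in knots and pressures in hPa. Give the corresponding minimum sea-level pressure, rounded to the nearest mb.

971 mb

ΔP = (V / 5.96)^(1/0.634) = (62/5.96)^1.577.
62/5.96 = 10.403; 10.403^1.577 ≈ 40.21 mb.
P_c = 1011 − 40.21 = 970.79 ≈ 971 mb.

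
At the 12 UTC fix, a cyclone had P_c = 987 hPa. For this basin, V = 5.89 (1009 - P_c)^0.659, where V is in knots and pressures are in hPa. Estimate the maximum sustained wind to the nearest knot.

ΔP = 1009 − 987 = 22 hPa.
22^0.659 ≈ 7.668.
V ≈ 5.89 × 7.668 ≈ 45.2 kt.

45 kt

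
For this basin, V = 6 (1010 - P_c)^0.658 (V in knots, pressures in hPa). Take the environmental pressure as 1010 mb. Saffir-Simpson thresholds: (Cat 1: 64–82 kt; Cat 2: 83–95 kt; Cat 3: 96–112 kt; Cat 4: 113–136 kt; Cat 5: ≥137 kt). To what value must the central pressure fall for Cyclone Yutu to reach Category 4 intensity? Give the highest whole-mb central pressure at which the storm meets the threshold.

923 mb

Category 4 begins at V = 113 kt.
Required ΔP = (113/6)^(1/0.658) = 18.833^1.520 ≈ 86.61 mb.
P_c ≤ 1010 − 86.61 = 923.39, so the highest integer P_c is 923 mb.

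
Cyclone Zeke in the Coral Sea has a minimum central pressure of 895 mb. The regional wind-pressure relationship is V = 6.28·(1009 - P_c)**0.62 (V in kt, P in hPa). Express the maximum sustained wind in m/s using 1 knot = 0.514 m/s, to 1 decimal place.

ΔP = 1009 − 895 = 114 mb.
V ≈ 6.28 × 114^0.62 = 6.28 × 18.849 ≈ 118.370 kt.
118.370 × 0.514 ≈ 60.84 m/s → 60.8 m/s.

60.8 m/s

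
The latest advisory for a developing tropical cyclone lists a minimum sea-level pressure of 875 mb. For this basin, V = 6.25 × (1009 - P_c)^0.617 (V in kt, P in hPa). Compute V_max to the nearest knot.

128 kt

ΔP = 1009 − 875 = 134 mb.
134^0.617 ≈ 20.532.
V ≈ 6.25 × 20.532 ≈ 128.3 kt.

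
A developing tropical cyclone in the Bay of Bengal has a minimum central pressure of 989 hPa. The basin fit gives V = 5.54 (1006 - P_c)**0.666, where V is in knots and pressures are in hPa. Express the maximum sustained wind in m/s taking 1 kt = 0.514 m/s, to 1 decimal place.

ΔP = 1006 − 989 = 17 hPa.
V ≈ 5.54 × 17^0.666 = 5.54 × 6.599 ≈ 36.559 kt.
36.559 × 0.514 ≈ 18.79 m/s → 18.8 m/s.

18.8 m/s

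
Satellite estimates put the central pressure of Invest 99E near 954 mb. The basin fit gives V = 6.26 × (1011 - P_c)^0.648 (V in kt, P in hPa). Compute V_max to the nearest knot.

86 kt

ΔP = 1011 − 954 = 57 mb.
57^0.648 ≈ 13.734.
V ≈ 6.26 × 13.734 ≈ 86.0 kt.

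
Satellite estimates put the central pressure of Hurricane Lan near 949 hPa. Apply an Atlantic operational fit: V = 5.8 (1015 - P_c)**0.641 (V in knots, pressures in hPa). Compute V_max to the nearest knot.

85 kt

ΔP = 1015 − 949 = 66 hPa.
66^0.641 ≈ 14.667.
V ≈ 5.8 × 14.667 ≈ 85.1 kt.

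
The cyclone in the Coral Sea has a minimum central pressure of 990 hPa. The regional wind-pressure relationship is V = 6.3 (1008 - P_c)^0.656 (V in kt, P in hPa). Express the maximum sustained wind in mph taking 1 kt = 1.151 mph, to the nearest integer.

ΔP = 1008 − 990 = 18 hPa.
V ≈ 6.3 × 18^0.656 = 6.3 × 6.660 ≈ 41.957 kt.
41.957 × 1.151 ≈ 48.29 mph → 48 mph.

48 mph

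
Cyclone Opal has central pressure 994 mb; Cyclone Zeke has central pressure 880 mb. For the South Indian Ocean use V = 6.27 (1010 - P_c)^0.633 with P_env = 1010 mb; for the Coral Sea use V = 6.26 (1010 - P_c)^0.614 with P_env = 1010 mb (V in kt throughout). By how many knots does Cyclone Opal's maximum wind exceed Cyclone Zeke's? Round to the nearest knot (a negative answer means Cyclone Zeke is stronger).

-88 kt

Cyclone Opal: ΔP = 16; V ≈ 6.27 × 16^0.633 ≈ 36.26 kt.
Cyclone Zeke: ΔP = 130; V ≈ 6.26 × 130^0.614 ≈ 124.32 kt.
Difference ≈ 36.26 − 124.32 = -88.06 → -88 kt.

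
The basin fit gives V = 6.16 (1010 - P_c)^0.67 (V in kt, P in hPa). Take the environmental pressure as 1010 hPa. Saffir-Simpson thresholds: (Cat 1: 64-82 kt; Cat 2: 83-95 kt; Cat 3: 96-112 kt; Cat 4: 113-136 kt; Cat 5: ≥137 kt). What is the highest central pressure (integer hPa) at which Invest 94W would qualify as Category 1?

Category 1 begins at V = 64 kt.
Required ΔP = (64/6.16)^(1/0.67) = 10.390^1.493 ≈ 32.91 hPa.
P_c ≤ 1010 − 32.91 = 977.09, so the highest integer P_c is 977 hPa.

977 hPa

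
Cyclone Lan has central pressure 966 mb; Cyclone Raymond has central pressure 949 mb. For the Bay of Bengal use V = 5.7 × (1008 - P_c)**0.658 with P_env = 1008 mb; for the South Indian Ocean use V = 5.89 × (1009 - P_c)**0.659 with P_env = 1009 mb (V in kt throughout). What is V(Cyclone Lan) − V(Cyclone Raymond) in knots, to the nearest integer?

-21 kt

Cyclone Lan: ΔP = 42; V ≈ 5.7 × 42^0.658 ≈ 66.68 kt.
Cyclone Raymond: ΔP = 60; V ≈ 5.89 × 60^0.659 ≈ 87.48 kt.
Difference ≈ 66.68 − 87.48 = -20.80 → -21 kt.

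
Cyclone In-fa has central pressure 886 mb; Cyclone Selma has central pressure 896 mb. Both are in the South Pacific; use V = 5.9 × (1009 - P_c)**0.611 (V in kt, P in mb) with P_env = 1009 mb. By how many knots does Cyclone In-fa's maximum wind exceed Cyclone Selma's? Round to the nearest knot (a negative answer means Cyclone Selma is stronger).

Cyclone In-fa: ΔP = 123; V ≈ 5.9 × 123^0.611 ≈ 111.63 kt.
Cyclone Selma: ΔP = 113; V ≈ 5.9 × 113^0.611 ≈ 105.99 kt.
Difference ≈ 111.63 − 105.99 = 5.64 → 6 kt.

6 kt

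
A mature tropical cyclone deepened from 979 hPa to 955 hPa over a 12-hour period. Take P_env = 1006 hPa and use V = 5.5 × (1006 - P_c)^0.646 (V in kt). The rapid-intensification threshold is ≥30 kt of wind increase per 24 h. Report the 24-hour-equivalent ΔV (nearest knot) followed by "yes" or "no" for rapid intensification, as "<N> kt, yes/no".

V₁: ΔP = 27, V ≈ 5.5 × 27^0.646 ≈ 46.24 kt.
V₂: ΔP = 51, V ≈ 5.5 × 51^0.646 ≈ 69.74 kt.
ΔV over 12 h = 23.50 kt → 24 h equivalent = 23.50 × 24/12 ≈ 47.00 kt.
47 kt ≥ 30 kt ⇒ rapid intensification.

47 kt, yes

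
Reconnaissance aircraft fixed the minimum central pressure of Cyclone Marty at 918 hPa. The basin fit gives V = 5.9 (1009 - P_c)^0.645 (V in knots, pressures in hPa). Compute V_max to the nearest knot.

ΔP = 1009 − 918 = 91 hPa.
91^0.645 ≈ 18.348.
V ≈ 5.9 × 18.348 ≈ 108.3 kt.

108 kt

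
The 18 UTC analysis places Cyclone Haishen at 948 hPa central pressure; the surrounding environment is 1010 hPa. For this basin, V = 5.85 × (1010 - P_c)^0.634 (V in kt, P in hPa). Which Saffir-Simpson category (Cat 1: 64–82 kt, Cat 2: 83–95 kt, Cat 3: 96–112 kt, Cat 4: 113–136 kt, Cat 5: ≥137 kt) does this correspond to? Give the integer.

1

ΔP = 1010 − 948 = 62 hPa.
V ≈ 5.85 × 62^0.634 = 5.85 × 13.69 ≈ 80 kt.
80 kt falls in the Category 1 band.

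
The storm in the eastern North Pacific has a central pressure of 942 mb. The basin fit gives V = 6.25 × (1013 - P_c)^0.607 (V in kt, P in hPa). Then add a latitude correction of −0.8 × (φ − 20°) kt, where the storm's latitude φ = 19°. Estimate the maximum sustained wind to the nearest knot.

ΔP = 1013 − 942 = 71 mb.
71^0.607 ≈ 13.296.
V ≈ 6.25 × 13.296 ≈ 83.1 kt.
Latitude correction: −0.8 × (19 − 20) = 0.8 kt.
Corrected V ≈ 83.9 kt → 84 kt.

84 kt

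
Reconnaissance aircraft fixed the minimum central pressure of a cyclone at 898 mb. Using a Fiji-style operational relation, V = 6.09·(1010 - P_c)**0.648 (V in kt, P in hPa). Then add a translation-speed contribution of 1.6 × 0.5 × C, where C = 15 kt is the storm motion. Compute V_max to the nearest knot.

ΔP = 1010 − 898 = 112 mb.
112^0.648 ≈ 21.276.
V ≈ 6.09 × 21.276 ≈ 129.6 kt.
Translation term: 1.6 × 0.5 × 15 = 12 kt.
Corrected V ≈ 141.6 kt → 142 kt.

142 kt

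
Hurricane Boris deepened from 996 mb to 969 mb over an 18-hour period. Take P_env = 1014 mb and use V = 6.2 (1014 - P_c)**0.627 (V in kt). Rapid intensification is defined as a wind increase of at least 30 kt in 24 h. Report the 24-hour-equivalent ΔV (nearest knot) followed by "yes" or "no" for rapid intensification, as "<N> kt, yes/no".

V₁: ΔP = 18, V ≈ 6.2 × 18^0.627 ≈ 37.97 kt.
V₂: ΔP = 45, V ≈ 6.2 × 45^0.627 ≈ 67.45 kt.
ΔV over 18 h = 29.48 kt → 24 h equivalent = 29.48 × 24/18 ≈ 39.31 kt.
39 kt ≥ 30 kt ⇒ rapid intensification.

39 kt, yes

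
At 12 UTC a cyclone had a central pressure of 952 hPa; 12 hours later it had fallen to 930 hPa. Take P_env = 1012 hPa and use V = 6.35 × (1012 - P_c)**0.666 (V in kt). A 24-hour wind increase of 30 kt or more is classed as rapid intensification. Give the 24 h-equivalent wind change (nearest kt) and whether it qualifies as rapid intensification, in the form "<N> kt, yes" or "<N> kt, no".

V₁: ΔP = 60, V ≈ 6.35 × 60^0.666 ≈ 97.06 kt.
V₂: ΔP = 82, V ≈ 6.35 × 82^0.666 ≈ 119.50 kt.
ΔV over 12 h = 22.44 kt → 24 h equivalent = 22.44 × 24/12 ≈ 44.88 kt.
45 kt ≥ 30 kt ⇒ rapid intensification.

45 kt, yes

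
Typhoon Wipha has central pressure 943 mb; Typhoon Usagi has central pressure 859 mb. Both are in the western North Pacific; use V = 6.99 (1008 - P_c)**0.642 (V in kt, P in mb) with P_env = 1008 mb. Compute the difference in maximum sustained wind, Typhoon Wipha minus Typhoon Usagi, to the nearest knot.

-72 kt

Typhoon Wipha: ΔP = 65; V ≈ 6.99 × 65^0.642 ≈ 101.95 kt.
Typhoon Usagi: ΔP = 149; V ≈ 6.99 × 149^0.642 ≈ 173.65 kt.
Difference ≈ 101.95 − 173.65 = -71.70 → -72 kt.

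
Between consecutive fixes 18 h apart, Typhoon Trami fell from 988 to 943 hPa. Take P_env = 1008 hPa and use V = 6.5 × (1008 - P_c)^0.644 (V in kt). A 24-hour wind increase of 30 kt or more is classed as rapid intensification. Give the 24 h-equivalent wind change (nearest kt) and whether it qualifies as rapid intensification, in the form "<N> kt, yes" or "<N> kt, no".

68 kt, yes

V₁: ΔP = 20, V ≈ 6.5 × 20^0.644 ≈ 44.75 kt.
V₂: ΔP = 65, V ≈ 6.5 × 65^0.644 ≈ 95.59 kt.
ΔV over 18 h = 50.84 kt → 24 h equivalent = 50.84 × 24/18 ≈ 67.79 kt.
68 kt ≥ 30 kt ⇒ rapid intensification.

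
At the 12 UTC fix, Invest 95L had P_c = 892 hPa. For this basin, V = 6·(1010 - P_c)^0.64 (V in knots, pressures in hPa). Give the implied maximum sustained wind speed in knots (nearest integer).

ΔP = 1010 − 892 = 118 hPa.
118^0.64 ≈ 21.184.
V ≈ 6 × 21.184 ≈ 127.1 kt.

127 kt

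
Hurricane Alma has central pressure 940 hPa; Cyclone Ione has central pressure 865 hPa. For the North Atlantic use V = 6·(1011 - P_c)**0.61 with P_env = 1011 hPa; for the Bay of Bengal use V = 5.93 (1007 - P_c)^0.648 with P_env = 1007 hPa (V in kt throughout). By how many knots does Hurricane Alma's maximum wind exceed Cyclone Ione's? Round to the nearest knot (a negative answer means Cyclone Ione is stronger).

-66 kt

Hurricane Alma: ΔP = 71; V ≈ 6 × 71^0.61 ≈ 80.80 kt.
Cyclone Ione: ΔP = 142; V ≈ 5.93 × 142^0.648 ≈ 147.14 kt.
Difference ≈ 80.80 − 147.14 = -66.34 → -66 kt.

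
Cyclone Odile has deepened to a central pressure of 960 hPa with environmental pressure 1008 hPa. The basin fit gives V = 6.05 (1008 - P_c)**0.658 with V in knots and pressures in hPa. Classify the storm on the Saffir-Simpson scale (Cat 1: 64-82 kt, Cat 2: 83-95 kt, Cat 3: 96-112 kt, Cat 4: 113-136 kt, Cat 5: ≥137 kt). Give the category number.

ΔP = 1008 − 960 = 48 hPa.
V ≈ 6.05 × 48^0.658 = 6.05 × 12.77 ≈ 77 kt.
77 kt falls in the Category 1 band.

1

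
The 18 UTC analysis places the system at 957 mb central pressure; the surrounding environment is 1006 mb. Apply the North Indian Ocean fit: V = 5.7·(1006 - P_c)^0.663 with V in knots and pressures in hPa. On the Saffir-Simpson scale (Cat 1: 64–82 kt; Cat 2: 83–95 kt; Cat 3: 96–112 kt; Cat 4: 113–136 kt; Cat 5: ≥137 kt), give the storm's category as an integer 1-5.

1

ΔP = 1006 − 957 = 49 mb.
V ≈ 5.7 × 49^0.663 = 5.7 × 13.20 ≈ 75 kt.
75 kt falls in the Category 1 band.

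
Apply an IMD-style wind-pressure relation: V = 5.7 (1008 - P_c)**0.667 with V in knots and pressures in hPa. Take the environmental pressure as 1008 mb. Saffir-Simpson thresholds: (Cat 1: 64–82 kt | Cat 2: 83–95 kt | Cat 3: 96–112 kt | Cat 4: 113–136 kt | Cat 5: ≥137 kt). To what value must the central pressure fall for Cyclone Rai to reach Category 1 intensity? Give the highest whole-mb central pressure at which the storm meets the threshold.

970 mb

Category 1 begins at V = 64 kt.
Required ΔP = (64/5.7)^(1/0.667) = 11.228^1.499 ≈ 37.56 mb.
P_c ≤ 1008 − 37.56 = 970.44, so the highest integer P_c is 970 mb.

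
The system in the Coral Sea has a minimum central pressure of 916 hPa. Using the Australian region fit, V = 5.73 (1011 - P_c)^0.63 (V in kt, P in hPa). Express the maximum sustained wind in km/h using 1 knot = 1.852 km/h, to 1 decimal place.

187.0 km/h

ΔP = 1011 − 916 = 95 hPa.
V ≈ 5.73 × 95^0.63 = 5.73 × 17.618 ≈ 100.953 kt.
100.953 × 1.852 ≈ 186.97 km/h → 187.0 km/h.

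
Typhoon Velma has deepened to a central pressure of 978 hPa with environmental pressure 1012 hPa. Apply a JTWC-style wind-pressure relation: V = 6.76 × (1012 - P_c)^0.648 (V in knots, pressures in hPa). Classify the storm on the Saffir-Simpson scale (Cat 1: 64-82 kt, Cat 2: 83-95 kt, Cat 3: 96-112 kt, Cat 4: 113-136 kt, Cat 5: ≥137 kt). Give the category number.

1

ΔP = 1012 − 978 = 34 hPa.
V ≈ 6.76 × 34^0.648 = 6.76 × 9.83 ≈ 66 kt.
66 kt falls in the Category 1 band.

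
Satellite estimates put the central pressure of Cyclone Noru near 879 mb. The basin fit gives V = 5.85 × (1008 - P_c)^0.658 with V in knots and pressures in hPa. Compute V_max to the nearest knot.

ΔP = 1008 − 879 = 129 mb.
129^0.658 ≈ 24.478.
V ≈ 5.85 × 24.478 ≈ 143.2 kt.

143 kt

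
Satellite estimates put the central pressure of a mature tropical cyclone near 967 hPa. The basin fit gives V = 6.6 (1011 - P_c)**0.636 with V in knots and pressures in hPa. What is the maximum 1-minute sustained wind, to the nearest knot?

ΔP = 1011 − 967 = 44 hPa.
44^0.636 ≈ 11.098.
V ≈ 6.6 × 11.098 ≈ 73.2 kt.

73 kt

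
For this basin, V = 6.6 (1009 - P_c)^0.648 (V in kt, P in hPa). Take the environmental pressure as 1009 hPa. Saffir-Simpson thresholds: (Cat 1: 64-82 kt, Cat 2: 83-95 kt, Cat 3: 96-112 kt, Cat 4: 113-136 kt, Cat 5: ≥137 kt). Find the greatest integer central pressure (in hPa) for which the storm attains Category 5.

Category 5 begins at V = 137 kt.
Required ΔP = (137/6.6)^(1/0.648) = 20.758^1.543 ≈ 107.82 hPa.
P_c ≤ 1009 − 107.82 = 901.18, so the highest integer P_c is 901 hPa.

901 hPa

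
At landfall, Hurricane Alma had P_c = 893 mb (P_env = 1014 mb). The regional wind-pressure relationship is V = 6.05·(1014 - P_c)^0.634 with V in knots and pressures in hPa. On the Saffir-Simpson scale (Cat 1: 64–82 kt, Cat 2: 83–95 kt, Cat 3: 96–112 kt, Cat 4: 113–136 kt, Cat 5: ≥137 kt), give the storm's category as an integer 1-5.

ΔP = 1014 − 893 = 121 mb.
V ≈ 6.05 × 121^0.634 = 6.05 × 20.92 ≈ 127 kt.
127 kt falls in the Category 4 band.

4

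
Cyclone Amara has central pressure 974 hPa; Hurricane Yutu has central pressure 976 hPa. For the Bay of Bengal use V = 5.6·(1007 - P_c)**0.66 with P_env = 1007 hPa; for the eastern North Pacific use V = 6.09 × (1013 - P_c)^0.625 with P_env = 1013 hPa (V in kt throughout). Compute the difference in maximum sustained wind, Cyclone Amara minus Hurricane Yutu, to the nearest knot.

-2 kt

Cyclone Amara: ΔP = 33; V ≈ 5.6 × 33^0.66 ≈ 56.29 kt.
Hurricane Yutu: ΔP = 37; V ≈ 6.09 × 37^0.625 ≈ 58.18 kt.
Difference ≈ 56.29 − 58.18 = -1.89 → -2 kt.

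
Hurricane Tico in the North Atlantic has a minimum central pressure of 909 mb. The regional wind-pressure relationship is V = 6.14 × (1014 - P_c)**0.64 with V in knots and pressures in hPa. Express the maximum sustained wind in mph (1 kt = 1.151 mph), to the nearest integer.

139 mph

ΔP = 1014 − 909 = 105 mb.
V ≈ 6.14 × 105^0.64 = 6.14 × 19.659 ≈ 120.706 kt.
120.706 × 1.151 ≈ 138.93 mph → 139 mph.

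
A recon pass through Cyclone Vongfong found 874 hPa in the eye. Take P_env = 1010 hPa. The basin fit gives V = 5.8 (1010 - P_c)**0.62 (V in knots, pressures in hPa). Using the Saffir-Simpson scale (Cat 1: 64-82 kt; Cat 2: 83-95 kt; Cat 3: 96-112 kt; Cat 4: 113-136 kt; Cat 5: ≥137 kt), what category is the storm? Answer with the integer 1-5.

4

ΔP = 1010 − 874 = 136 hPa.
V ≈ 5.8 × 136^0.62 = 5.8 × 21.03 ≈ 122 kt.
122 kt falls in the Category 4 band.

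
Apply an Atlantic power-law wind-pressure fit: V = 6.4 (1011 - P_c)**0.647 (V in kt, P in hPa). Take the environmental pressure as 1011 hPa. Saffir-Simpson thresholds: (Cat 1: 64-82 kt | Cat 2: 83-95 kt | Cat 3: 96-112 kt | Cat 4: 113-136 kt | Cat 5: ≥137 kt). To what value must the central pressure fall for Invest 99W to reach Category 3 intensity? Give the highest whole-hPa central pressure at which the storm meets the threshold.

945 hPa

Category 3 begins at V = 96 kt.
Required ΔP = (96/6.4)^(1/0.647) = 15.000^1.546 ≈ 65.73 hPa.
P_c ≤ 1011 − 65.73 = 945.27, so the highest integer P_c is 945 hPa.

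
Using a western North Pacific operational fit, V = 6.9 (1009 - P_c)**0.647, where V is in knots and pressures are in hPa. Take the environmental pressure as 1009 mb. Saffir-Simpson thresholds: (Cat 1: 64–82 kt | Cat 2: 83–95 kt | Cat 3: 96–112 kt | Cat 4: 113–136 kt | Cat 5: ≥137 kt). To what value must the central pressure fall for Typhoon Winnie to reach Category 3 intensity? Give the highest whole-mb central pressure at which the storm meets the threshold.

950 mb

Category 3 begins at V = 96 kt.
Required ΔP = (96/6.9)^(1/0.647) = 13.913^1.546 ≈ 58.52 mb.
P_c ≤ 1009 − 58.52 = 950.48, so the highest integer P_c is 950 mb.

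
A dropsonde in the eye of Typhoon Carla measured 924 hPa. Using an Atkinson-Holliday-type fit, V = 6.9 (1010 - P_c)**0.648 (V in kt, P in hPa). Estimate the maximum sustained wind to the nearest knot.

ΔP = 1010 − 924 = 86 hPa.
86^0.648 ≈ 17.929.
V ≈ 6.9 × 17.929 ≈ 123.7 kt.

124 kt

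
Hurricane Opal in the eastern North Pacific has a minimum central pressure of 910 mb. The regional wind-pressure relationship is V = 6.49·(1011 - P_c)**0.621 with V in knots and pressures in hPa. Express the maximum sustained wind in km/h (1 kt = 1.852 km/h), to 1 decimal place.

211.1 km/h

ΔP = 1011 − 910 = 101 mb.
V ≈ 6.49 × 101^0.621 = 6.49 × 17.566 ≈ 114.006 kt.
114.006 × 1.852 ≈ 211.14 km/h → 211.1 km/h.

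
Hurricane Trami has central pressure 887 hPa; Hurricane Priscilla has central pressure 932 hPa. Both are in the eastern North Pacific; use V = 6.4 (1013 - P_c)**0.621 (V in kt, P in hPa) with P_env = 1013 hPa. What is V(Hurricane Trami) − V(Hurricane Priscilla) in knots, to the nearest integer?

31 kt

Hurricane Trami: ΔP = 126; V ≈ 6.4 × 126^0.621 ≈ 128.98 kt.
Hurricane Priscilla: ΔP = 81; V ≈ 6.4 × 81^0.621 ≈ 98.03 kt.
Difference ≈ 128.98 − 98.03 = 30.95 → 31 kt.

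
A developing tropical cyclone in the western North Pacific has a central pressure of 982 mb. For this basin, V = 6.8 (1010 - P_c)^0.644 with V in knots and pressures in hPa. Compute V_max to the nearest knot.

ΔP = 1010 − 982 = 28 mb.
28^0.644 ≈ 8.550.
V ≈ 6.8 × 8.550 ≈ 58.1 kt.

58 kt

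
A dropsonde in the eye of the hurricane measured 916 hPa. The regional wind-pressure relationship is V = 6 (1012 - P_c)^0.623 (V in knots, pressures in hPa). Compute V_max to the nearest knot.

103 kt

ΔP = 1012 − 916 = 96 hPa.
96^0.623 ≈ 17.177.
V ≈ 6 × 17.177 ≈ 103.1 kt.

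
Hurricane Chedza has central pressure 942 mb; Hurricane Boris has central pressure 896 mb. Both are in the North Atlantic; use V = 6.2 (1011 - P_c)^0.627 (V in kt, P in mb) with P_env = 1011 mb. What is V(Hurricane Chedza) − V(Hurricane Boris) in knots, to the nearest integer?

-33 kt

Hurricane Chedza: ΔP = 69; V ≈ 6.2 × 69^0.627 ≈ 88.18 kt.
Hurricane Boris: ΔP = 115; V ≈ 6.2 × 115^0.627 ≈ 121.46 kt.
Difference ≈ 88.18 − 121.46 = -33.28 → -33 kt.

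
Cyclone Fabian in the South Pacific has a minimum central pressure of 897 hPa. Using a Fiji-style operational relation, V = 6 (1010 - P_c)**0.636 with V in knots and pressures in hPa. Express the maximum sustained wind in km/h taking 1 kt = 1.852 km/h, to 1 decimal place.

ΔP = 1010 − 897 = 113 hPa.
V ≈ 6 × 113^0.636 = 6 × 20.219 ≈ 121.314 kt.
121.314 × 1.852 ≈ 224.67 km/h → 224.7 km/h.

224.7 km/h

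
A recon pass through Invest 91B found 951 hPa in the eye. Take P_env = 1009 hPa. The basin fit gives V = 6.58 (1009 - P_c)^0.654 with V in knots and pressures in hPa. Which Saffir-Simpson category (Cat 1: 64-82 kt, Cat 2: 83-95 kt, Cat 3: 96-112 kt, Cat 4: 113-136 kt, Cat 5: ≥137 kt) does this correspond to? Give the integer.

2

ΔP = 1009 − 951 = 58 hPa.
V ≈ 6.58 × 58^0.654 = 6.58 × 14.23 ≈ 94 kt.
94 kt falls in the Category 2 band.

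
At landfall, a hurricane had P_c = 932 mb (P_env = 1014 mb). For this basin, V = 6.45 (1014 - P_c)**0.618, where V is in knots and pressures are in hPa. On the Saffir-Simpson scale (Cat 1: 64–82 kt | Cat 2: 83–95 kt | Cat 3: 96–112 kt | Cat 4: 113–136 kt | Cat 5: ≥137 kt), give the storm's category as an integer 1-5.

ΔP = 1014 − 932 = 82 mb.
V ≈ 6.45 × 82^0.618 = 6.45 × 15.23 ≈ 98 kt.
98 kt falls in the Category 3 band.

3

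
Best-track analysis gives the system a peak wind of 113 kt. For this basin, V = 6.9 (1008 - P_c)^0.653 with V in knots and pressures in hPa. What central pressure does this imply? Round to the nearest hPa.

936 hPa

ΔP = (V / 6.9)^(1/0.653) = (113/6.9)^1.531.
113/6.9 = 16.377; 16.377^1.531 ≈ 72.35 hPa.
P_c = 1008 − 72.35 = 935.65 ≈ 936 hPa.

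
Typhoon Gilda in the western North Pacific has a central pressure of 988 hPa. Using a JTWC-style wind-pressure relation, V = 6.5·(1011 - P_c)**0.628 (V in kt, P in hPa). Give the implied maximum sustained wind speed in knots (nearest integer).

ΔP = 1011 − 988 = 23 hPa.
23^0.628 ≈ 7.164.
V ≈ 6.5 × 7.164 ≈ 46.6 kt.

47 kt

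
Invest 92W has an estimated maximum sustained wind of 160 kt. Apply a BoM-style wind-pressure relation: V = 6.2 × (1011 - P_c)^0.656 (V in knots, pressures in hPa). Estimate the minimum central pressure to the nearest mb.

869 mb

ΔP = (V / 6.2)^(1/0.656) = (160/6.2)^1.524.
160/6.2 = 25.806; 25.806^1.524 ≈ 141.91 mb.
P_c = 1011 − 141.91 = 869.09 ≈ 869 mb.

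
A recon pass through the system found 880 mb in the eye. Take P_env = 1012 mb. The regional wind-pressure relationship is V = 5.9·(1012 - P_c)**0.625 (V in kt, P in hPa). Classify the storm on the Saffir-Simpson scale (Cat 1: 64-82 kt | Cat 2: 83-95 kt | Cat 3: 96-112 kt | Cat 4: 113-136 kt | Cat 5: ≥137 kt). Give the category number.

ΔP = 1012 − 880 = 132 mb.
V ≈ 5.9 × 132^0.625 = 5.9 × 21.15 ≈ 125 kt.
125 kt falls in the Category 4 band.

4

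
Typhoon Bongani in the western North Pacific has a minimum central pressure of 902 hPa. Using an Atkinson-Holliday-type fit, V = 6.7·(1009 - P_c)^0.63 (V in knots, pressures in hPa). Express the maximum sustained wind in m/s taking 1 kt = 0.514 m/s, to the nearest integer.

65 m/s

ΔP = 1009 − 902 = 107 hPa.
V ≈ 6.7 × 107^0.63 = 6.7 × 18.989 ≈ 127.229 kt.
127.229 × 0.514 ≈ 65.40 m/s → 65 m/s.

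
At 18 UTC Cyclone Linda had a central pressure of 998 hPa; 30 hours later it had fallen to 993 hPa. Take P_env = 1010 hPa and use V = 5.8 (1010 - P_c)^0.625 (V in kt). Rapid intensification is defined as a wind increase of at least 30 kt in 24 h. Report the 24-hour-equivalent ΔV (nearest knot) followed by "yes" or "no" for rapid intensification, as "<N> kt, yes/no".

V₁: ΔP = 12, V ≈ 5.8 × 12^0.625 ≈ 27.41 kt.
V₂: ΔP = 17, V ≈ 5.8 × 17^0.625 ≈ 34.08 kt.
ΔV over 30 h = 6.67 kt → 24 h equivalent = 6.67 × 24/30 ≈ 5.34 kt.
5 kt < 30 kt ⇒ not rapid intensification.

5 kt, no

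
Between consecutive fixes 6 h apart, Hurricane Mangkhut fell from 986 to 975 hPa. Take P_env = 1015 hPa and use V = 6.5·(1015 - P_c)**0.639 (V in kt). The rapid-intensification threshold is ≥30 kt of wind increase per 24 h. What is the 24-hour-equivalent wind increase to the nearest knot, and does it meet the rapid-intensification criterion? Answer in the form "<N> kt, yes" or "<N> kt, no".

51 kt, yes

V₁: ΔP = 29, V ≈ 6.5 × 29^0.639 ≈ 55.90 kt.
V₂: ΔP = 40, V ≈ 6.5 × 40^0.639 ≈ 68.65 kt.
ΔV over 6 h = 12.75 kt → 24 h equivalent = 12.75 × 24/6 ≈ 51.00 kt.
51 kt ≥ 30 kt ⇒ rapid intensification.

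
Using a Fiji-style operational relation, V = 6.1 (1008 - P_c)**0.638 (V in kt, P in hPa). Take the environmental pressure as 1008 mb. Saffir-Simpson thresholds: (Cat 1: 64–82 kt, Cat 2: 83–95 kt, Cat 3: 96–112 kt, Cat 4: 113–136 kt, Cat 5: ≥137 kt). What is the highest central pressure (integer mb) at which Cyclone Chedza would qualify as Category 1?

968 mb

Category 1 begins at V = 64 kt.
Required ΔP = (64/6.1)^(1/0.638) = 10.492^1.567 ≈ 39.82 mb.
P_c ≤ 1008 − 39.82 = 968.18, so the highest integer P_c is 968 mb.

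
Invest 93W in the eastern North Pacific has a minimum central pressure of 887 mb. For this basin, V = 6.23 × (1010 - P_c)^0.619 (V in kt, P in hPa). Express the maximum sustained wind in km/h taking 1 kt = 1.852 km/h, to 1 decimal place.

ΔP = 1010 − 887 = 123 mb.
V ≈ 6.23 × 123^0.619 = 6.23 × 19.663 ≈ 122.501 kt.
122.501 × 1.852 ≈ 226.87 km/h → 226.9 km/h.

226.9 km/h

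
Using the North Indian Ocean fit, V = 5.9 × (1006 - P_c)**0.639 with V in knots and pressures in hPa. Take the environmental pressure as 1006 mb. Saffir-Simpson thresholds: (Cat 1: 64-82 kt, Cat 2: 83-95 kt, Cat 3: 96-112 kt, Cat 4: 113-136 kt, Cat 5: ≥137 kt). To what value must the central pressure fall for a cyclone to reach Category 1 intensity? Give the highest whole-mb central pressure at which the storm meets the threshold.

964 mb

Category 1 begins at V = 64 kt.
Required ΔP = (64/5.9)^(1/0.639) = 10.847^1.565 ≈ 41.71 mb.
P_c ≤ 1006 − 41.71 = 964.29, so the highest integer P_c is 964 mb.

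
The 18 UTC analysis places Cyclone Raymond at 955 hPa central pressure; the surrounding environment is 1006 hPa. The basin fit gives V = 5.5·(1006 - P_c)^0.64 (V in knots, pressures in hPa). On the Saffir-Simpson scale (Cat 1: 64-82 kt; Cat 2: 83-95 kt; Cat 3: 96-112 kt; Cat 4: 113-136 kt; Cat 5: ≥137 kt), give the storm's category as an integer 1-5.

1

ΔP = 1006 − 955 = 51 hPa.
V ≈ 5.5 × 51^0.64 = 5.5 × 12.38 ≈ 68 kt.
68 kt falls in the Category 1 band.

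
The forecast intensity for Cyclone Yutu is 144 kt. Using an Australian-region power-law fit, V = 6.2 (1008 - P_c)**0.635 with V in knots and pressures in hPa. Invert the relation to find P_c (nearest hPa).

ΔP = (V / 6.2)^(1/0.635) = (144/6.2)^1.575.
144/6.2 = 23.226; 23.226^1.575 ≈ 141.62 hPa.
P_c = 1008 − 141.62 = 866.38 ≈ 866 hPa.

866 hPa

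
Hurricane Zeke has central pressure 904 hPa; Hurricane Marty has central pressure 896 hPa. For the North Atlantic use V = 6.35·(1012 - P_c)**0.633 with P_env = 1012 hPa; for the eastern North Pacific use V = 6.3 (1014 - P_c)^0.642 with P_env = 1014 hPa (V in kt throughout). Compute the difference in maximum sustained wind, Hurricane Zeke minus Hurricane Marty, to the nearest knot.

Hurricane Zeke: ΔP = 108; V ≈ 6.35 × 108^0.633 ≈ 123.01 kt.
Hurricane Marty: ΔP = 118; V ≈ 6.3 × 118^0.642 ≈ 134.74 kt.
Difference ≈ 123.01 − 134.74 = -11.73 → -12 kt.

-12 kt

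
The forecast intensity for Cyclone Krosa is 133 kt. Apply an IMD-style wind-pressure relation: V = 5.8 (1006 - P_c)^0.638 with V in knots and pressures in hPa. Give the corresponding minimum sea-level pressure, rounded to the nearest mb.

ΔP = (V / 5.8)^(1/0.638) = (133/5.8)^1.567.
133/5.8 = 22.931; 22.931^1.567 ≈ 135.62 mb.
P_c = 1006 − 135.62 = 870.38 ≈ 870 mb.

870 mb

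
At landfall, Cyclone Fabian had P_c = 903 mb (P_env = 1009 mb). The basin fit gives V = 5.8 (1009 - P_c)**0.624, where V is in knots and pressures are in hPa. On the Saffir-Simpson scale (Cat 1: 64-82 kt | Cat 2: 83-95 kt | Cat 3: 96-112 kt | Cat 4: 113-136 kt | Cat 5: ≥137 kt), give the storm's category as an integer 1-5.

ΔP = 1009 − 903 = 106 mb.
V ≈ 5.8 × 106^0.624 = 5.8 × 18.36 ≈ 106 kt.
106 kt falls in the Category 3 band.

3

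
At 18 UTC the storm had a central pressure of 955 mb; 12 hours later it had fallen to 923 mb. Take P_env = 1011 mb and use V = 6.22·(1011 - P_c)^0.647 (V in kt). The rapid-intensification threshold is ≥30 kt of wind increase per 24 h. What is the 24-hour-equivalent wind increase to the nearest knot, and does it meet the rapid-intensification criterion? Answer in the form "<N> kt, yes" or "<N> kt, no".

V₁: ΔP = 56, V ≈ 6.22 × 56^0.647 ≈ 84.11 kt.
V₂: ΔP = 88, V ≈ 6.22 × 88^0.647 ≈ 112.69 kt.
ΔV over 12 h = 28.58 kt → 24 h equivalent = 28.58 × 24/12 ≈ 57.16 kt.
57 kt ≥ 30 kt ⇒ rapid intensification.

57 kt, yes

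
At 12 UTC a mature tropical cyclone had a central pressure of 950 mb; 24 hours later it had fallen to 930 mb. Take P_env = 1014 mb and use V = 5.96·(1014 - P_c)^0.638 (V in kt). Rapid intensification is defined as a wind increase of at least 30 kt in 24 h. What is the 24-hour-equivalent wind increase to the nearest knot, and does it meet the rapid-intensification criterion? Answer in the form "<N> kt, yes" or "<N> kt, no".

V₁: ΔP = 64, V ≈ 5.96 × 64^0.638 ≈ 84.64 kt.
V₂: ΔP = 84, V ≈ 5.96 × 84^0.638 ≈ 100.68 kt.
ΔV over 24 h = 16.04 kt → 24 h equivalent = 16.04 × 24/24 ≈ 16.04 kt.
16 kt < 30 kt ⇒ not rapid intensification.

16 kt, no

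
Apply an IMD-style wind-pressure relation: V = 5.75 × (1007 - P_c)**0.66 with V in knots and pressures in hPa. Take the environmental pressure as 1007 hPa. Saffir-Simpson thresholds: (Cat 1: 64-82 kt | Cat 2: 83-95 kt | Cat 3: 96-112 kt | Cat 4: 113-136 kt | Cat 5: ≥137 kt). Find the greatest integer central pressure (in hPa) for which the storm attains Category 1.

Category 1 begins at V = 64 kt.
Required ΔP = (64/5.75)^(1/0.66) = 11.130^1.515 ≈ 38.51 hPa.
P_c ≤ 1007 − 38.51 = 968.49, so the highest integer P_c is 968 hPa.

968 hPa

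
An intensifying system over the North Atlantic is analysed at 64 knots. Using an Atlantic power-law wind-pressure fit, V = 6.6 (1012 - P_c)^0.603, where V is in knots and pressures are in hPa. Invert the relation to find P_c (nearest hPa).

ΔP = (V / 6.6)^(1/0.603) = (64/6.6)^1.658.
64/6.6 = 9.697; 9.697^1.658 ≈ 43.27 hPa.
P_c = 1012 − 43.27 = 968.73 ≈ 969 hPa.

969 hPa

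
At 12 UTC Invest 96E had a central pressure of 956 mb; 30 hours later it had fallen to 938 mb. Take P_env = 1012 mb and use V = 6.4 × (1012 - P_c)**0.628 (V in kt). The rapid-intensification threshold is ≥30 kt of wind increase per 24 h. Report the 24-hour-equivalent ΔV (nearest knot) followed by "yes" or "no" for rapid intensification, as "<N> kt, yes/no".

V₁: ΔP = 56, V ≈ 6.4 × 56^0.628 ≈ 80.18 kt.
V₂: ΔP = 74, V ≈ 6.4 × 74^0.628 ≈ 95.51 kt.
ΔV over 30 h = 15.33 kt → 24 h equivalent = 15.33 × 24/30 ≈ 12.26 kt.
12 kt < 30 kt ⇒ not rapid intensification.

12 kt, no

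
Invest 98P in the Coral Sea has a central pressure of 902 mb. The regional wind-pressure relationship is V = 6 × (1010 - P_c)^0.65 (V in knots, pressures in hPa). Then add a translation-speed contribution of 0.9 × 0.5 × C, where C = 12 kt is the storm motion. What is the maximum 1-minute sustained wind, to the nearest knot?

ΔP = 1010 − 902 = 108 mb.
108^0.65 ≈ 20.976.
V ≈ 6 × 20.976 ≈ 125.9 kt.
Translation term: 0.9 × 0.5 × 12 = 5.4 kt.
Corrected V ≈ 131.3 kt → 131 kt.

131 kt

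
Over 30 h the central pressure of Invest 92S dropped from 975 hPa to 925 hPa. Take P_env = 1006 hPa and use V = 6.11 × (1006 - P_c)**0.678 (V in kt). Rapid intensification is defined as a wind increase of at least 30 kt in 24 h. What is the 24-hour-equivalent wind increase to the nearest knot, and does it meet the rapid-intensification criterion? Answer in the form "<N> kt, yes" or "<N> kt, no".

V₁: ΔP = 31, V ≈ 6.11 × 31^0.678 ≈ 62.69 kt.
V₂: ΔP = 81, V ≈ 6.11 × 81^0.678 ≈ 120.22 kt.
ΔV over 30 h = 57.53 kt → 24 h equivalent = 57.53 × 24/30 ≈ 46.02 kt.
46 kt ≥ 30 kt ⇒ rapid intensification.

46 kt, yes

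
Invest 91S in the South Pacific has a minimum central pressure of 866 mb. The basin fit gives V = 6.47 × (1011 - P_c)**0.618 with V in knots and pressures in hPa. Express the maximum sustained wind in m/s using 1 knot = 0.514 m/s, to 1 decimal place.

ΔP = 1011 − 866 = 145 mb.
V ≈ 6.47 × 145^0.618 = 6.47 × 21.663 ≈ 140.162 kt.
140.162 × 0.514 ≈ 72.04 m/s → 72.0 m/s.

72.0 m/s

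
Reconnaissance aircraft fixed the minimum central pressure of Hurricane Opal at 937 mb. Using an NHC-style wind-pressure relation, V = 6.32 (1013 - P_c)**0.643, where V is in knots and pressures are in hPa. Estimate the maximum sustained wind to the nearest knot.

102 kt

ΔP = 1013 − 937 = 76 mb.
76^0.643 ≈ 16.194.
V ≈ 6.32 × 16.194 ≈ 102.3 kt.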